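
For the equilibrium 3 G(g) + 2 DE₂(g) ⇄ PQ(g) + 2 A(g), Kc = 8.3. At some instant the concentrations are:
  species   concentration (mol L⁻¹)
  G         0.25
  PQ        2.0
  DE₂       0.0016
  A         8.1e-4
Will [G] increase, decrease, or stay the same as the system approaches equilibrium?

Qc = [PQ]·[A]² / ([G]³·[DE₂]²) = (2.0)·(8.1e-4)² / ((0.25)³·(0.0016)²) = 33
Qc = 33 > Kc = 8.3: net reverse reaction.
G is a reactant, so it increases.

increase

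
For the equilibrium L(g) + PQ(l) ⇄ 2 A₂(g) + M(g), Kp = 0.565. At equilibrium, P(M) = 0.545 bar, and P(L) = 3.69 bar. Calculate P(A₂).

P(A₂) = 1.96 bar

(PQ is a pure liquid — omitted from Kp.)
At equilibrium, Kp = P(A₂)²·P(M) / P(L) = 0.565.
(P(A₂))²·(0.545) / (3.69) = 0.565
P(A₂)² = 3.83 ⇒ P(A₂) = 1.96 bar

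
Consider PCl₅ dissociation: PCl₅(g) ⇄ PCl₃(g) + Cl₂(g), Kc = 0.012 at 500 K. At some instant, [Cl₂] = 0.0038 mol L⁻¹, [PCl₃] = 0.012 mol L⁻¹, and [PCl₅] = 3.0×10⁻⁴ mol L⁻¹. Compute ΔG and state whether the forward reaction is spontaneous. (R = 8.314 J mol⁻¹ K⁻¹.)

ΔG = 10.6 kJ/mol; the forward reaction is non-spontaneous

Qc = [PCl₃]·[Cl₂] / [PCl₅] = (0.012)·(0.0038) / (3.0×10⁻⁴) = 0.152
ΔG = RT ln(Qc/Kc) = (8.314 J mol⁻¹ K⁻¹)(500 K) × ln(0.152/0.012)
   = (4.157 kJ/mol)(2.539) = 10.6 kJ/mol
ΔG > 0, so the forward reaction is non-spontaneous (proceeds in reverse).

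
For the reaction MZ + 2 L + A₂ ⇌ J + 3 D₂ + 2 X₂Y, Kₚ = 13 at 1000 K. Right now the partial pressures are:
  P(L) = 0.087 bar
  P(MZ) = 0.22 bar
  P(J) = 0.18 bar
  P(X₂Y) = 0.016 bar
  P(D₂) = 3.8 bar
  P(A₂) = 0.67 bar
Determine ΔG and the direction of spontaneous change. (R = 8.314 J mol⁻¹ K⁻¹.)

Qₚ = P(J)·P(D₂)³·P(X₂Y)² / (P(MZ)·P(L)²·P(A₂)) = (0.18)·(3.8)³·(0.016)² / ((0.22)·(0.087)²·(0.67)) = 2.27
ΔG = RT ln(Qₚ/Kₚ) = (8.314 J mol⁻¹ K⁻¹)(1000 K) × ln(2.27/13)
   = (8.314 kJ/mol)(-1.745) = -14.5 kJ/mol
ΔG < 0, so the forward reaction is spontaneous (proceeds forward).

ΔG = -14.5 kJ/mol; the forward reaction is spontaneous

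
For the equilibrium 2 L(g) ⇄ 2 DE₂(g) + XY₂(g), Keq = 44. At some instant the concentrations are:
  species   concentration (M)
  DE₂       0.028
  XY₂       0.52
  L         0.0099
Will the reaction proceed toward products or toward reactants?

Q = [DE₂]²·[XY₂] / [L]² = (0.028)²·(0.52) / (0.0099)² = 4.2
Q = 4.2 < Keq = 44, so the forward reaction proceeds.

to the right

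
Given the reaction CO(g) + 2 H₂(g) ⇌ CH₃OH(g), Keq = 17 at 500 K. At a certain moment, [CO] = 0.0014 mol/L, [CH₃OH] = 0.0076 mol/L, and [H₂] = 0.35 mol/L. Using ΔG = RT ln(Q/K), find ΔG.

Q = [CH₃OH] / ([CO]·[H₂]²) = (0.0076) / ((0.0014)·(0.35)²) = 44.3
ΔG = RT ln(Q/Keq) = (8.314 J mol⁻¹ K⁻¹)(500 K) × ln(44.3/17)
   = (4.157 kJ/mol)(0.9578) = 3.98 kJ/mol
ΔG > 0, so the forward reaction is non-spontaneous (proceeds in reverse).

ΔG = 3.98 kJ/mol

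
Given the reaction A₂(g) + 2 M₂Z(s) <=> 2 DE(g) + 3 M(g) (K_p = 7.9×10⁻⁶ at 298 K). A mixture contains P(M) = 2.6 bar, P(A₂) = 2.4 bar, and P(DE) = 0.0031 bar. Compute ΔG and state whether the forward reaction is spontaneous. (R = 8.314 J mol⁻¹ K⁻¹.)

ΔG = 5.42 kJ/mol; the forward reaction is non-spontaneous

(M₂Z is a pure solid — omitted from Q_p.)
Q_p = P(DE)²·P(M)³ / P(A₂) = (0.0031)²·(2.6)³ / (2.4) = 7.04×10⁻⁵
ΔG = RT ln(Q_p/K_p) = (8.314 J mol⁻¹ K⁻¹)(298 K) × ln(7.04×10⁻⁵/7.9×10⁻⁶)
   = (2.478 kJ/mol)(2.187) = 5.42 kJ/mol
ΔG > 0, so the forward reaction is non-spontaneous (proceeds in reverse).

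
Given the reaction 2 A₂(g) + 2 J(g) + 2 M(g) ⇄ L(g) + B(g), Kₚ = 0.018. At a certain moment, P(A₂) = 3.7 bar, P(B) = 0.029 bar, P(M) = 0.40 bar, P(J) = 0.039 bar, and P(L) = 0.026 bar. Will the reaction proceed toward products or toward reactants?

toward reactants

Qₚ = P(L)·P(B) / (P(A₂)²·P(J)²·P(M)²) = (0.026)·(0.029) / ((3.7)²·(0.039)²·(0.40)²) = 0.23
Qₚ = 0.23 > Kₚ = 0.018, so the reverse reaction proceeds.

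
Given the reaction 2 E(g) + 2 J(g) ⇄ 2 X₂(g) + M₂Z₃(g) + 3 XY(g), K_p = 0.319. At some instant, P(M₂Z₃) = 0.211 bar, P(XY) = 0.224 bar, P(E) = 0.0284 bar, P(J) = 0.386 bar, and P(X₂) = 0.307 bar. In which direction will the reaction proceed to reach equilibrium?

to the left

Q_p = P(X₂)²·P(M₂Z₃)·P(XY)³ / (P(E)²·P(J)²) = (0.307)²·(0.211)·(0.224)³ / ((0.0284)²·(0.386)²) = 1.86
Q_p = 1.86 > K_p = 0.319, so the reverse reaction proceeds.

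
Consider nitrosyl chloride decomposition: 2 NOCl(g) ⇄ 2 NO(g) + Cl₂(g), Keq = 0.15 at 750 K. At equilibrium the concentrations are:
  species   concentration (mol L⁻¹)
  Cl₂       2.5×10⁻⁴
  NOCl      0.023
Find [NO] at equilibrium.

At equilibrium, Keq = [NO]²·[Cl₂] / [NOCl]² = 0.15.
([NO])²·(2.5×10⁻⁴) / (0.023)² = 0.15
[NO]² = 0.317 ⇒ [NO] = 0.56 mol L⁻¹

[NO] = 0.56 mol L⁻¹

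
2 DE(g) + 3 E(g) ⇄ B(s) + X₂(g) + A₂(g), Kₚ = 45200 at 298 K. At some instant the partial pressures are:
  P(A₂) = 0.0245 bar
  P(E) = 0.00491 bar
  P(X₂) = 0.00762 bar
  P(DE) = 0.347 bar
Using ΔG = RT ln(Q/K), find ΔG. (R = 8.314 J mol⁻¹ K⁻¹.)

(B is a pure solid — omitted from Qₚ.)
Qₚ = P(X₂)·P(A₂) / (P(DE)²·P(E)³) = (0.00762)·(0.0245) / ((0.347)²·(0.00491)³) = 13100
ΔG = RT ln(Qₚ/Kₚ) = (8.314 J mol⁻¹ K⁻¹)(298 K) × ln(13100/45200)
   = (2.478 kJ/mol)(-1.238) = -3.07 kJ/mol
ΔG < 0, so the forward reaction is spontaneous (proceeds forward).

ΔG = -3.07 kJ/mol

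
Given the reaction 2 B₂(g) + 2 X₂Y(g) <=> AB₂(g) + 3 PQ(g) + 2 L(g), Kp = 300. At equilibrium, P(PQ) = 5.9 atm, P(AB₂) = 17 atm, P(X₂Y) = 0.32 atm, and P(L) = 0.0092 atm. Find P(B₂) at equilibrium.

P(B₂) = 0.098 atm

At equilibrium, Kp = P(AB₂)·P(PQ)³·P(L)² / (P(B₂)²·P(X₂Y)²) = 300.
(17)·(5.9)³·(0.0092)² / ((P(B₂))²·(0.32)²) = 300
P(B₂)² = 0.00962 ⇒ P(B₂) = 0.098 atm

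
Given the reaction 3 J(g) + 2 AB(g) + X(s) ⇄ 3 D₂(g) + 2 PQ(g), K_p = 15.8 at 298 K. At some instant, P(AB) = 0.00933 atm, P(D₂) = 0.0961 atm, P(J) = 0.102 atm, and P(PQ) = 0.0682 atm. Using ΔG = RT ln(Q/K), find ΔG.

ΔG = 2.58 kJ/mol

(X is a pure solid — omitted from Q_p.)
Q_p = P(D₂)³·P(PQ)² / (P(J)³·P(AB)²) = (0.0961)³·(0.0682)² / ((0.102)³·(0.00933)²) = 44.7
ΔG = RT ln(Q_p/K_p) = (8.314 J mol⁻¹ K⁻¹)(298 K) × ln(44.7/15.8)
   = (2.478 kJ/mol)(1.040) = 2.58 kJ/mol
ΔG > 0, so the forward reaction is non-spontaneous (proceeds in reverse).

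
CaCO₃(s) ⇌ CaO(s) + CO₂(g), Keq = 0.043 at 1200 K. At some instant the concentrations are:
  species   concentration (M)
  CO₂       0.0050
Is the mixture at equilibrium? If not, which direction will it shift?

no; Q < K, reaction proceeds forward

(CaCO₃, CaO are pure solids — omitted from Q.)
Q = [CO₂] = 0.0050
Q = 0.0050 < Keq = 0.043: net forward reaction.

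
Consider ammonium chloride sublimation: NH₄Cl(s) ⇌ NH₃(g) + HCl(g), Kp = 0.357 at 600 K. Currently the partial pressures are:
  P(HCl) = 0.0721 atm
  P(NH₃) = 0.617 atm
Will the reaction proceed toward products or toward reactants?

to the right

(NH₄Cl is a pure solid — omitted from Qp.)
Qp = P(NH₃)·P(HCl) = (0.617)·(0.0721) = 0.0445
Qp = 0.0445 < Kp = 0.357, so the forward reaction proceeds.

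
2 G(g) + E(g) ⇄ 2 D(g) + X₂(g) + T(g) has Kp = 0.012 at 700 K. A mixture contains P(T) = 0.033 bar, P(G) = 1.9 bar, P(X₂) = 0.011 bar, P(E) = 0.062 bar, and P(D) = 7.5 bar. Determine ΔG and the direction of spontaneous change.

Qp = P(D)²·P(X₂)·P(T) / (P(G)²·P(E)) = (7.5)²·(0.011)·(0.033) / ((1.9)²·(0.062)) = 0.0912
ΔG = RT ln(Qp/Kp) = (8.314 J mol⁻¹ K⁻¹)(700 K) × ln(0.0912/0.012)
   = (5.820 kJ/mol)(2.028) = 11.8 kJ/mol
ΔG > 0, so the forward reaction is non-spontaneous (proceeds in reverse).

ΔG = 11.8 kJ/mol; the forward reaction is non-spontaneous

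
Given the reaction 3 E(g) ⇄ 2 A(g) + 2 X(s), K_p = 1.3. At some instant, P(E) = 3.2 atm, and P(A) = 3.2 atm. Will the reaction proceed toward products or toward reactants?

(X is a pure solid — omitted from Q_p.)
Q_p = P(A)² / P(E)³ = (3.2)² / (3.2)³ = 0.31
Q_p = 0.31 < K_p = 1.3, so the forward reaction proceeds.

to the right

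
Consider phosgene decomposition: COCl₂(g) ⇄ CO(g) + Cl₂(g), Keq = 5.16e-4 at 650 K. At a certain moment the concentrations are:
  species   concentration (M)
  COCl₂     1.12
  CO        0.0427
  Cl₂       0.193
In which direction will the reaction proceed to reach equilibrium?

Q = [CO]·[Cl₂] / [COCl₂] = (0.0427)·(0.193) / (1.12) = 0.00736
Q = 0.00736 > Keq = 5.16e-4, so the reverse reaction proceeds.

reverse (toward reactants)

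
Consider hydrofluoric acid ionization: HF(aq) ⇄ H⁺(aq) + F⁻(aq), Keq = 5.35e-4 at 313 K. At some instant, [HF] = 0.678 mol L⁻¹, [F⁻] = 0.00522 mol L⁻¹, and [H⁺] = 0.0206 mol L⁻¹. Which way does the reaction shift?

Q = [H⁺]·[F⁻] / [HF] = (0.0206)·(0.00522) / (0.678) = 1.59e-4
Q = 1.59e-4 < Keq = 5.35e-4, so the forward reaction proceeds.

forward (toward products)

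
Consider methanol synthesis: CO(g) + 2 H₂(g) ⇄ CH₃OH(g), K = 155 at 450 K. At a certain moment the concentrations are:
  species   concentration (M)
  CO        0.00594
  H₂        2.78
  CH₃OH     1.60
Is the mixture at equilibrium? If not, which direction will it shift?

Q = [CH₃OH] / ([CO]·[H₂]²) = (1.60) / ((0.00594)·(2.78)²) = 34.9
Q = 34.9 < K = 155: net forward reaction.

no; Q < K, reaction proceeds forward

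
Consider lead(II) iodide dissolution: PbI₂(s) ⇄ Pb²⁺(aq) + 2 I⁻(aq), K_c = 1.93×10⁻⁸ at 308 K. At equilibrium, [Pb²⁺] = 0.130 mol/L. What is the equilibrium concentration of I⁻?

[I⁻] = 3.85×10⁻⁴ mol/L

(PbI₂ is a pure solid — omitted from K_c.)
At equilibrium, K_c = [Pb²⁺]·[I⁻]² = 1.93×10⁻⁸.
(0.130)·([I⁻])² = 1.93×10⁻⁸
[I⁻]² = 1.48×10⁻⁷ ⇒ [I⁻] = 3.85×10⁻⁴ mol/L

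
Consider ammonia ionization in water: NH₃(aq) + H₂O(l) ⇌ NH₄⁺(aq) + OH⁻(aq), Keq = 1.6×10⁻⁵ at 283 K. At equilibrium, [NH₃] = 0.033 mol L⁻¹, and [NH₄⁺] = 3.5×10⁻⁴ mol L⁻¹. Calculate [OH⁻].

[OH⁻] = 0.0015 mol L⁻¹

(H₂O is a pure liquid — omitted from Keq.)
At equilibrium, Keq = [NH₄⁺]·[OH⁻] / [NH₃] = 1.6×10⁻⁵.
(3.5×10⁻⁴)·([OH⁻]) / (0.033) = 1.6×10⁻⁵
[OH⁻] = 0.00151 = 0.0015 mol L⁻¹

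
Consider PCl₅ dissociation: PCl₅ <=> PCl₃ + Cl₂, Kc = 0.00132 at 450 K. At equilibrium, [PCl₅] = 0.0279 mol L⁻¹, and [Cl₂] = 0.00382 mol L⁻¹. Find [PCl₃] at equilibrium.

At equilibrium, Kc = [PCl₃]·[Cl₂] / [PCl₅] = 0.00132.
([PCl₃])·(0.00382) / (0.0279) = 0.00132
[PCl₃] = 0.00964 mol L⁻¹

[PCl₃] = 0.00964 mol L⁻¹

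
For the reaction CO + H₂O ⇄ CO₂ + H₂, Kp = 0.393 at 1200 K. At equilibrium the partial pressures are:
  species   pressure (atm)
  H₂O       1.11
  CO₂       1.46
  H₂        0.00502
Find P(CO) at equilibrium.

At equilibrium, Kp = P(CO₂)·P(H₂) / (P(CO)·P(H₂O)) = 0.393.
(1.46)·(0.00502) / ((P(CO))·(1.11)) = 0.393
P(CO) = 0.0168 atm

P(CO) = 0.0168 atm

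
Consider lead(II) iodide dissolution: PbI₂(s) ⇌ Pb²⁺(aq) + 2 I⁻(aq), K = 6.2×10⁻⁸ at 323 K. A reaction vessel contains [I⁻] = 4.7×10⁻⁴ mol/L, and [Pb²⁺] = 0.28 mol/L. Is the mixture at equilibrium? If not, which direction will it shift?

yes, at equilibrium

(PbI₂ is a pure solid — omitted from Q.)
Q = [Pb²⁺]·[I⁻]² = (0.28)·(4.7×10⁻⁴)² = 6.2×10⁻⁸
Q = 6.2×10⁻⁸ = K; the system is at equilibrium.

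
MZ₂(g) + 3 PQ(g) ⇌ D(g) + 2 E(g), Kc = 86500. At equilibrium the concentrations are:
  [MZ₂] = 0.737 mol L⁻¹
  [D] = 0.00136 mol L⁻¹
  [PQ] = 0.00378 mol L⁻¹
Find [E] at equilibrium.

[E] = 1.59 mol L⁻¹

At equilibrium, Kc = [D]·[E]² / ([MZ₂]·[PQ]³) = 86500.
(0.00136)·([E])² / ((0.737)·(0.00378)³) = 86500
[E]² = 2.53 ⇒ [E] = 1.59 mol L⁻¹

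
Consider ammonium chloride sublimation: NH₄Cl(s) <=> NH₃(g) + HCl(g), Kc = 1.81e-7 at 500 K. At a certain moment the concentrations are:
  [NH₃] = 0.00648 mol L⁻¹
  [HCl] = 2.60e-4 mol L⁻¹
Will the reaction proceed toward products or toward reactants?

in the reverse direction

(NH₄Cl is a pure solid — omitted from Qc.)
Qc = [NH₃]·[HCl] = (0.00648)·(2.60e-4) = 1.68e-6
Qc = 1.68e-6 > Kc = 1.81e-7, so the reverse reaction proceeds.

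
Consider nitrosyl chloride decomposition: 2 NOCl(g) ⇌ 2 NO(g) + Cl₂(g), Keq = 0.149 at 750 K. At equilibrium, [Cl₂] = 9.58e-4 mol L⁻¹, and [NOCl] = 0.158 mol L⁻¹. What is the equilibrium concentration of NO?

At equilibrium, Keq = [NO]²·[Cl₂] / [NOCl]² = 0.149.
([NO])²·(9.58e-4) / (0.158)² = 0.149
[NO]² = 3.88 ⇒ [NO] = 1.97 mol L⁻¹

[NO] = 1.97 mol L⁻¹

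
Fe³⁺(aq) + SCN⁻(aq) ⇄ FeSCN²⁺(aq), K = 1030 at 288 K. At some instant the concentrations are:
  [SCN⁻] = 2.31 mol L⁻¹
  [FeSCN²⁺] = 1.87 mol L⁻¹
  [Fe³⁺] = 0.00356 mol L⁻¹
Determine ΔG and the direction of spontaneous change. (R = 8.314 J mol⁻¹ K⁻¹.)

ΔG = -3.62 kJ/mol; the forward reaction is spontaneous

Q = [FeSCN²⁺] / ([Fe³⁺]·[SCN⁻]) = (1.87) / ((0.00356)·(2.31)) = 227
ΔG = RT ln(Q/K) = (8.314 J mol⁻¹ K⁻¹)(288 K) × ln(227/1030)
   = (2.394 kJ/mol)(-1.512) = -3.62 kJ/mol
ΔG < 0, so the forward reaction is spontaneous (proceeds forward).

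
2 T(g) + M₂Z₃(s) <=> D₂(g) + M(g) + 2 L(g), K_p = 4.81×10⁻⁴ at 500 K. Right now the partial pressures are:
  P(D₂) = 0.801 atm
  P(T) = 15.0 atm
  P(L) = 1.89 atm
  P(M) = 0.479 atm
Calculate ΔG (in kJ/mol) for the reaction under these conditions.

(M₂Z₃ is a pure solid — omitted from Q_p.)
Q_p = P(D₂)·P(M)·P(L)² / P(T)² = (0.801)·(0.479)·(1.89)² / (15.0)² = 0.00609
ΔG = RT ln(Q_p/K_p) = (8.314 J mol⁻¹ K⁻¹)(500 K) × ln(0.00609/4.81×10⁻⁴)
   = (4.157 kJ/mol)(2.539) = 10.6 kJ/mol
ΔG > 0, so the forward reaction is non-spontaneous (proceeds in reverse).

ΔG = 10.6 kJ/mol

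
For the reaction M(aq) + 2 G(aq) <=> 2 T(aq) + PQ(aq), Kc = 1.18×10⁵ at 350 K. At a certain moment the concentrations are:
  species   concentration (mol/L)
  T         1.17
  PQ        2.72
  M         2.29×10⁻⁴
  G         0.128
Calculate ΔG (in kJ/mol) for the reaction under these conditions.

Qc = [T]²·[PQ] / ([M]·[G]²) = (1.17)²·(2.72) / ((2.29×10⁻⁴)·(0.128)²) = 9.92×10⁵
ΔG = RT ln(Qc/Kc) = (8.314 J mol⁻¹ K⁻¹)(350 K) × ln(9.92×10⁵/1.18×10⁵)
   = (2.910 kJ/mol)(2.129) = 6.20 kJ/mol
ΔG > 0, so the forward reaction is non-spontaneous (proceeds in reverse).

ΔG = 6.20 kJ/mol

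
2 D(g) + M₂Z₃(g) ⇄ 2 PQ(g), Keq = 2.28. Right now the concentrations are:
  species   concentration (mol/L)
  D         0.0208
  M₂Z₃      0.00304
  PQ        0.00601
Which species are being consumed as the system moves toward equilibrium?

PQ (products)

Q = [PQ]² / ([D]²·[M₂Z₃]) = (0.00601)² / ((0.0208)²·(0.00304)) = 27.5
Q = 27.5 > Keq = 2.28: net reverse reaction.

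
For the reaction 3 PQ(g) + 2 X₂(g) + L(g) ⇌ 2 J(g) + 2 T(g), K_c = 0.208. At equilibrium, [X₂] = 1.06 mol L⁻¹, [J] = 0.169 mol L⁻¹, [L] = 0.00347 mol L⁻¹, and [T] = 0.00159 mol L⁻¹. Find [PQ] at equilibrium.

At equilibrium, K_c = [J]²·[T]² / ([PQ]³·[X₂]²·[L]) = 0.208.
(0.169)²·(0.00159)² / (([PQ])³·(1.06)²·(0.00347)) = 0.208
[PQ]³ = 8.90×10⁻⁵ ⇒ [PQ] = 0.0447 mol L⁻¹

[PQ] = 0.0447 mol L⁻¹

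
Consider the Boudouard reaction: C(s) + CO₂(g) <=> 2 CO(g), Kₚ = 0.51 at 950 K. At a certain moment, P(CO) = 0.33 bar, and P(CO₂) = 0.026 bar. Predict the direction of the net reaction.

(C is a pure solid — omitted from Qₚ.)
Qₚ = P(CO)² / P(CO₂) = (0.33)² / (0.026) = 4.2
Qₚ = 4.2 > Kₚ = 0.51, so the reverse reaction proceeds.

in the reverse direction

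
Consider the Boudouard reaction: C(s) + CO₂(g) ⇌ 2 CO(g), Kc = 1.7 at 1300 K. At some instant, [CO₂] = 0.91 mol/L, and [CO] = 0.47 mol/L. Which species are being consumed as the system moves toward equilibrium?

C, CO₂ (reactants)

(C is a pure solid — omitted from Qc.)
Qc = [CO]² / [CO₂] = (0.47)² / (0.91) = 0.24
Qc = 0.24 < Kc = 1.7: net forward reaction.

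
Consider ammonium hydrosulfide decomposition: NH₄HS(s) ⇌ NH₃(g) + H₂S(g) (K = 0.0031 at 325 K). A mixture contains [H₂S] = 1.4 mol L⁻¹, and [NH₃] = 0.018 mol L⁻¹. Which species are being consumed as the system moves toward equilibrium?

(NH₄HS is a pure solid — omitted from Q.)
Q = [NH₃]·[H₂S] = (0.018)·(1.4) = 0.025
Q = 0.025 > K = 0.0031: net reverse reaction.

NH₃, H₂S (products)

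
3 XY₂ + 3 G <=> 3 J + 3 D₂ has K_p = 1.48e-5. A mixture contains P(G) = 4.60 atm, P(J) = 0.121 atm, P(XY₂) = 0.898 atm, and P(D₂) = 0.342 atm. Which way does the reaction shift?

toward products

Q_p = P(J)³·P(D₂)³ / (P(XY₂)³·P(G)³) = (0.121)³·(0.342)³ / ((0.898)³·(4.60)³) = 1.01e-6
Q_p = 1.01e-6 < K_p = 1.48e-5, so the forward reaction proceeds.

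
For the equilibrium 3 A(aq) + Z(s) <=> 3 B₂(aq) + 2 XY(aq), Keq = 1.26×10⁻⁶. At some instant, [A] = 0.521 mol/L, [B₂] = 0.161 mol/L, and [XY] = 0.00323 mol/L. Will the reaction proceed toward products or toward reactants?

toward products

(Z is a pure solid — omitted from Q.)
Q = [B₂]³·[XY]² / [A]³ = (0.161)³·(0.00323)² / (0.521)³ = 3.08×10⁻⁷
Q = 3.08×10⁻⁷ < Keq = 1.26×10⁻⁶, so the forward reaction proceeds.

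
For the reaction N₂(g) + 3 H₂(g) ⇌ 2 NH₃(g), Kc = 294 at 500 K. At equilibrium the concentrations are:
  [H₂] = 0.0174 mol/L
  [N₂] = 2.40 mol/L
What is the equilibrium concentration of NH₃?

At equilibrium, Kc = [NH₃]² / ([N₂]·[H₂]³) = 294.
([NH₃])² / ((2.40)·(0.0174)³) = 294
[NH₃]² = 0.00372 ⇒ [NH₃] = 0.0610 mol/L

[NH₃] = 0.0610 mol/L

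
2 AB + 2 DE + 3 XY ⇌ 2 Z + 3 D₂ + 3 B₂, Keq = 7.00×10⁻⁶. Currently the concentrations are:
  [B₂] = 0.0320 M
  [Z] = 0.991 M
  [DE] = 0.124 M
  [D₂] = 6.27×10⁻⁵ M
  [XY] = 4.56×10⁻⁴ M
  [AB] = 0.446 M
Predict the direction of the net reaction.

Q = [Z]²·[D₂]³·[B₂]³ / ([AB]²·[DE]²·[XY]³) = (0.991)²·(6.27×10⁻⁵)³·(0.0320)³ / ((0.446)²·(0.124)²·(4.56×10⁻⁴)³) = 2.74×10⁻⁵
Q = 2.74×10⁻⁵ > Keq = 7.00×10⁻⁶, so the reverse reaction proceeds.

in the reverse direction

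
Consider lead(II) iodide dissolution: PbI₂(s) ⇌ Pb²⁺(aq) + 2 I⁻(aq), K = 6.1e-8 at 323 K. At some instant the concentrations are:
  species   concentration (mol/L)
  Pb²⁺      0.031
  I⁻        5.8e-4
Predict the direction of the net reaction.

forward (toward products)

(PbI₂ is a pure solid — omitted from Q.)
Q = [Pb²⁺]·[I⁻]² = (0.031)·(5.8e-4)² = 1.0e-8
Q = 1.0e-8 < K = 6.1e-8, so the forward reaction proceeds.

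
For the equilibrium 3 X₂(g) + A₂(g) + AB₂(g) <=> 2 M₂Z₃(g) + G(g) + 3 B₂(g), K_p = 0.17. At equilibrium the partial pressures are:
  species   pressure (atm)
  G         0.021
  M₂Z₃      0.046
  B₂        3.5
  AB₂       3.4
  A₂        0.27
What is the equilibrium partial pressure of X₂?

At equilibrium, K_p = P(M₂Z₃)²·P(G)·P(B₂)³ / (P(X₂)³·P(A₂)·P(AB₂)) = 0.17.
(0.046)²·(0.021)·(3.5)³ / ((P(X₂))³·(0.27)·(3.4)) = 0.17
P(X₂)³ = 0.0122 ⇒ P(X₂) = 0.23 atm

P(X₂) = 0.23 atm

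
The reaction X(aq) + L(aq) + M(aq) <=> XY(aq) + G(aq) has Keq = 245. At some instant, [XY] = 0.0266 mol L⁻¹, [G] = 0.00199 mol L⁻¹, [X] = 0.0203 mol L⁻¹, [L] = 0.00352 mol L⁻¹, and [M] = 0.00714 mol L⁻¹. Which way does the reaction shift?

forward (toward products)

Q = [XY]·[G] / ([X]·[L]·[M]) = (0.0266)·(0.00199) / ((0.0203)·(0.00352)·(0.00714)) = 104
Q = 104 < Keq = 245, so the forward reaction proceeds.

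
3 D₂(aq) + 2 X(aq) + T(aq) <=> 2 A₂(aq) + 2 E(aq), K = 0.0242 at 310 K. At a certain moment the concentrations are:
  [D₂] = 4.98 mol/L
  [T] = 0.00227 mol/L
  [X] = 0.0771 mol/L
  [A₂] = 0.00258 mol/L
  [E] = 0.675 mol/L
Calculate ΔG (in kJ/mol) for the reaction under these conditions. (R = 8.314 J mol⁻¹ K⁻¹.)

Q = [A₂]²·[E]² / ([D₂]³·[X]²·[T]) = (0.00258)²·(0.675)² / ((4.98)³·(0.0771)²·(0.00227)) = 0.00182
ΔG = RT ln(Q/K) = (8.314 J mol⁻¹ K⁻¹)(310 K) × ln(0.00182/0.0242)
   = (2.577 kJ/mol)(-2.588) = -6.67 kJ/mol
ΔG < 0, so the forward reaction is spontaneous (proceeds forward).

ΔG = -6.67 kJ/mol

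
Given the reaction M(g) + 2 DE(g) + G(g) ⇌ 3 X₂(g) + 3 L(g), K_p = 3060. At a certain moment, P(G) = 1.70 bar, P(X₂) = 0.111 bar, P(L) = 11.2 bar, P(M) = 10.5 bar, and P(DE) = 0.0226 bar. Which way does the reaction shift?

toward products

Q_p = P(X₂)³·P(L)³ / (P(M)·P(DE)²·P(G)) = (0.111)³·(11.2)³ / ((10.5)·(0.0226)²·(1.70)) = 211
Q_p = 211 < K_p = 3060, so the forward reaction proceeds.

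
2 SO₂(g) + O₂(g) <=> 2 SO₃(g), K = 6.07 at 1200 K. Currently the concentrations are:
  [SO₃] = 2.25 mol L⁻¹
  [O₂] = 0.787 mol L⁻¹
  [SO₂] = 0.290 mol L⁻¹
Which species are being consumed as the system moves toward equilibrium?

SO₃ (products)

Q = [SO₃]² / ([SO₂]²·[O₂]) = (2.25)² / ((0.290)²·(0.787)) = 76.5
Q = 76.5 > K = 6.07: net reverse reaction.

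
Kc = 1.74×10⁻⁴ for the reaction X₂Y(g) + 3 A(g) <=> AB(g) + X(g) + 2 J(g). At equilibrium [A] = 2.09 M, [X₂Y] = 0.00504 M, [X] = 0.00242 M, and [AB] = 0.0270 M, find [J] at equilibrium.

[J] = 0.350 M

At equilibrium, Kc = [AB]·[X]·[J]² / ([X₂Y]·[A]³) = 1.74×10⁻⁴.
(0.0270)·(0.00242)·([J])² / ((0.00504)·(2.09)³) = 1.74×10⁻⁴
[J]² = 0.123 ⇒ [J] = 0.350 M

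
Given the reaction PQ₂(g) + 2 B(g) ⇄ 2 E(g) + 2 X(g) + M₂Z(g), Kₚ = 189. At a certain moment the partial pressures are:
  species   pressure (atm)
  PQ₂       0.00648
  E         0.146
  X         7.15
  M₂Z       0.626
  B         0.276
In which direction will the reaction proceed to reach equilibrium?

to the left

Qₚ = P(E)²·P(X)²·P(M₂Z) / (P(PQ₂)·P(B)²) = (0.146)²·(7.15)²·(0.626) / ((0.00648)·(0.276)²) = 1380
Qₚ = 1380 > Kₚ = 189, so the reverse reaction proceeds.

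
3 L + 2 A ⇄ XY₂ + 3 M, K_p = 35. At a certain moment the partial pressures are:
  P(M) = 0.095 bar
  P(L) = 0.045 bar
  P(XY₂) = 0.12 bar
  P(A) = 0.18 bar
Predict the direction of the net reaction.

Q_p = P(XY₂)·P(M)³ / (P(L)³·P(A)²) = (0.12)·(0.095)³ / ((0.045)³·(0.18)²) = 35
Q_p = 35 = K_p, so the system is already at equilibrium.

at equilibrium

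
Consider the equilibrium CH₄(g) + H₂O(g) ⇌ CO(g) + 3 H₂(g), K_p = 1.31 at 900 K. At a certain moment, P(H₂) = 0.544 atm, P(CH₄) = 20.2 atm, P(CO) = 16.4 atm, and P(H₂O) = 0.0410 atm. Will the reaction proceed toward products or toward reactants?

Q_p = P(CO)·P(H₂)³ / (P(CH₄)·P(H₂O)) = (16.4)·(0.544)³ / ((20.2)·(0.0410)) = 3.19
Q_p = 3.19 > K_p = 1.31, so the reverse reaction proceeds.

toward reactants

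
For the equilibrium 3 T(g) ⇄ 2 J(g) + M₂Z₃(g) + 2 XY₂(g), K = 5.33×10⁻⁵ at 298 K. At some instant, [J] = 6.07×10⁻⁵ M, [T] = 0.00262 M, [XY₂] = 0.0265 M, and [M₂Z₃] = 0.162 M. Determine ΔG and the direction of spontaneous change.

ΔG = -2.05 kJ/mol; the forward reaction is spontaneous

Q = [J]²·[M₂Z₃]·[XY₂]² / [T]³ = (6.07×10⁻⁵)²·(0.162)·(0.0265)² / (0.00262)³ = 2.33×10⁻⁵
ΔG = RT ln(Q/K) = (8.314 J mol⁻¹ K⁻¹)(298 K) × ln(2.33×10⁻⁵/5.33×10⁻⁵)
   = (2.478 kJ/mol)(-0.8275) = -2.05 kJ/mol
ΔG < 0, so the forward reaction is spontaneous (proceeds forward).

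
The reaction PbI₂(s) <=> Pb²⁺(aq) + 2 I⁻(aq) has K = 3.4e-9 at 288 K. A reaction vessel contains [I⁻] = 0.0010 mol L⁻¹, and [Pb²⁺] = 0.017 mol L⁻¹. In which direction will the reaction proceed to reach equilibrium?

(PbI₂ is a pure solid — omitted from Q.)
Q = [Pb²⁺]·[I⁻]² = (0.017)·(0.0010)² = 1.7e-8
Q = 1.7e-8 > K = 3.4e-9, so the reverse reaction proceeds.

in the reverse direction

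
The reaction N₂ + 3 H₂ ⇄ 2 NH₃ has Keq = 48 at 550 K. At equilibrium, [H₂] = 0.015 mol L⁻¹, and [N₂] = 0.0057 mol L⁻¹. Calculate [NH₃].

[NH₃] = 9.6×10⁻⁴ mol L⁻¹

At equilibrium, Keq = [NH₃]² / ([N₂]·[H₂]³) = 48.
([NH₃])² / ((0.0057)·(0.015)³) = 48
[NH₃]² = 9.23×10⁻⁷ ⇒ [NH₃] = 9.6×10⁻⁴ mol L⁻¹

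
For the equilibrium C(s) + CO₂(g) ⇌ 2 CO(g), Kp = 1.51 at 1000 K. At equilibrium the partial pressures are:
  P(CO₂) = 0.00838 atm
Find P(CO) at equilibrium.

(C is a pure solid — omitted from Kp.)
At equilibrium, Kp = P(CO)² / P(CO₂) = 1.51.
(P(CO))² / (0.00838) = 1.51
P(CO)² = 0.0127 ⇒ P(CO) = 0.112 atm

P(CO) = 0.112 atm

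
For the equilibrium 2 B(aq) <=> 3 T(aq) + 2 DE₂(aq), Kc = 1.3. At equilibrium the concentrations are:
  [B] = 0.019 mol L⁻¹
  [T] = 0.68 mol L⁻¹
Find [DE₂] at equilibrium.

[DE₂] = 0.039 mol L⁻¹

At equilibrium, Kc = [T]³·[DE₂]² / [B]² = 1.3.
(0.68)³·([DE₂])² / (0.019)² = 1.3
[DE₂]² = 0.00149 ⇒ [DE₂] = 0.039 mol L⁻¹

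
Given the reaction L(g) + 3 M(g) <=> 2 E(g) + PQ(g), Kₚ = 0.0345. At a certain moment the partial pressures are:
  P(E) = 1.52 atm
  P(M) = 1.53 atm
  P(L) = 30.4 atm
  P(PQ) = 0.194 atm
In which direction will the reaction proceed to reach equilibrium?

forward (toward products)

Qₚ = P(E)²·P(PQ) / (P(L)·P(M)³) = (1.52)²·(0.194) / ((30.4)·(1.53)³) = 0.00412
Qₚ = 0.00412 < Kₚ = 0.0345, so the forward reaction proceeds.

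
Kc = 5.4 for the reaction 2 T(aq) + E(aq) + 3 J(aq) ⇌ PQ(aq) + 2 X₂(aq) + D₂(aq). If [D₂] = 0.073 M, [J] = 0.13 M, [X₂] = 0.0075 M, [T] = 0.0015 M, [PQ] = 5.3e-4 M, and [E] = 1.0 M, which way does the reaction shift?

Qc = [PQ]·[X₂]²·[D₂] / ([T]²·[E]·[J]³) = (5.3e-4)·(0.0075)²·(0.073) / ((0.0015)²·(1.0)·(0.13)³) = 0.44
Qc = 0.44 < Kc = 5.4, so the forward reaction proceeds.

in the forward direction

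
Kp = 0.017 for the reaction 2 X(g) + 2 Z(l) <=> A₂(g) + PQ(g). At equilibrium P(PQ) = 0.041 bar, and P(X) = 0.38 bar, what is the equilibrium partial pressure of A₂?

(Z is a pure liquid — omitted from Kp.)
At equilibrium, Kp = P(A₂)·P(PQ) / P(X)² = 0.017.
(P(A₂))·(0.041) / (0.38)² = 0.017
P(A₂) = 0.0599 = 0.060 bar

P(A₂) = 0.060 bar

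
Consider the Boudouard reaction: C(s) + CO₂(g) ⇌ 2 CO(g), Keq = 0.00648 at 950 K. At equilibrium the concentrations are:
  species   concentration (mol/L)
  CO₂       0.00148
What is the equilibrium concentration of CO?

[CO] = 0.00310 mol/L

(C is a pure solid — omitted from Keq.)
At equilibrium, Keq = [CO]² / [CO₂] = 0.00648.
([CO])² / (0.00148) = 0.00648
[CO]² = 9.59×10⁻⁶ ⇒ [CO] = 0.00310 mol/L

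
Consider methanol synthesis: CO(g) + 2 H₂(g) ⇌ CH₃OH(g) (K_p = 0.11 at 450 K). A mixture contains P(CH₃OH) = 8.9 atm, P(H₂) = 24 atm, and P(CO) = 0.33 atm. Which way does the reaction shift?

toward products

Q_p = P(CH₃OH) / (P(CO)·P(H₂)²) = (8.9) / ((0.33)·(24)²) = 0.047
Q_p = 0.047 < K_p = 0.11, so the forward reaction proceeds.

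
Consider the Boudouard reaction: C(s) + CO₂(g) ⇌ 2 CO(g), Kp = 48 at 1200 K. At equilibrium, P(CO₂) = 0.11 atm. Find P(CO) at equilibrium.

(C is a pure solid — omitted from Kp.)
At equilibrium, Kp = P(CO)² / P(CO₂) = 48.
(P(CO))² / (0.11) = 48
P(CO)² = 5.28 ⇒ P(CO) = 2.3 atm

P(CO) = 2.3 atm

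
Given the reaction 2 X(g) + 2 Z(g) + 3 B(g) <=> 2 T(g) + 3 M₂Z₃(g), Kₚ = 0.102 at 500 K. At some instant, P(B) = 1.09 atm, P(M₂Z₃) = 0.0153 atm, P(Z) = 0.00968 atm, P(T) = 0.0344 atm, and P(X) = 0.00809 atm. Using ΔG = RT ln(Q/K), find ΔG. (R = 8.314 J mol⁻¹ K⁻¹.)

ΔG = 6.88 kJ/mol

Qₚ = P(T)²·P(M₂Z₃)³ / (P(X)²·P(Z)²·P(B)³) = (0.0344)²·(0.0153)³ / ((0.00809)²·(0.00968)²·(1.09)³) = 0.534
ΔG = RT ln(Qₚ/Kₚ) = (8.314 J mol⁻¹ K⁻¹)(500 K) × ln(0.534/0.102)
   = (4.157 kJ/mol)(1.655) = 6.88 kJ/mol
ΔG > 0, so the forward reaction is non-spontaneous (proceeds in reverse).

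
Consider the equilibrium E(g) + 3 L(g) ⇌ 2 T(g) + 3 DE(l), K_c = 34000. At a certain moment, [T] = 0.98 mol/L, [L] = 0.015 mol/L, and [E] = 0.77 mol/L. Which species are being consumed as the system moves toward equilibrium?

T, DE (products)

(DE is a pure liquid — omitted from Q_c.)
Q_c = [T]² / ([E]·[L]³) = (0.98)² / ((0.77)·(0.015)³) = 3.7e5
Q_c = 3.7e5 > K_c = 34000: net reverse reaction.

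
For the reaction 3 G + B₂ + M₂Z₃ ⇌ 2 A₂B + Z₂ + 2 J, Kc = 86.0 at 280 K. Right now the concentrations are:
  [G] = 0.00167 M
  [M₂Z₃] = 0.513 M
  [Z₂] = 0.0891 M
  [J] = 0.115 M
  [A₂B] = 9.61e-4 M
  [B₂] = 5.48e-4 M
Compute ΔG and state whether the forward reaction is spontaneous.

Qc = [A₂B]²·[Z₂]·[J]² / ([G]³·[B₂]·[M₂Z₃]) = (9.61e-4)²·(0.0891)·(0.115)² / ((0.00167)³·(5.48e-4)·(0.513)) = 831
ΔG = RT ln(Qc/Kc) = (8.314 J mol⁻¹ K⁻¹)(280 K) × ln(831/86.0)
   = (2.328 kJ/mol)(2.268) = 5.28 kJ/mol
ΔG > 0, so the forward reaction is non-spontaneous (proceeds in reverse).

ΔG = 5.28 kJ/mol; the forward reaction is non-spontaneous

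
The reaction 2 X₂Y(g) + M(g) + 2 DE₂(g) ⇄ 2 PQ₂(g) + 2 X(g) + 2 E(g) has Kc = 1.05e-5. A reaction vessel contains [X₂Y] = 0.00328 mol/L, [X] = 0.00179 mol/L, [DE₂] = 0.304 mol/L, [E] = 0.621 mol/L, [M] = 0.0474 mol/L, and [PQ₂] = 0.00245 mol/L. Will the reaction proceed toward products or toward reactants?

Qc = [PQ₂]²·[X]²·[E]² / ([X₂Y]²·[M]·[DE₂]²) = (0.00245)²·(0.00179)²·(0.621)² / ((0.00328)²·(0.0474)·(0.304)²) = 1.57e-4
Qc = 1.57e-4 > Kc = 1.05e-5, so the reverse reaction proceeds.

toward reactants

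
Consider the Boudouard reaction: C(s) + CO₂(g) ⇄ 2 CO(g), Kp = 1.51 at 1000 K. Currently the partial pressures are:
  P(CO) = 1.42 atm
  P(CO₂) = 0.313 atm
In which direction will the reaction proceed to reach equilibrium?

in the reverse direction

(C is a pure solid — omitted from Qp.)
Qp = P(CO)² / P(CO₂) = (1.42)² / (0.313) = 6.44
Qp = 6.44 > Kp = 1.51, so the reverse reaction proceeds.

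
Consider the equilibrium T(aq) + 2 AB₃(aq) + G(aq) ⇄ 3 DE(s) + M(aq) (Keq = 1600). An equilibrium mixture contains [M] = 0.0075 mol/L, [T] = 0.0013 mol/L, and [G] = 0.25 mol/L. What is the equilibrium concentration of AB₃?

(DE is a pure solid — omitted from Keq.)
At equilibrium, Keq = [M] / ([T]·[AB₃]²·[G]) = 1600.
(0.0075) / ((0.0013)·([AB₃])²·(0.25)) = 1600
[AB₃]² = 0.0144 ⇒ [AB₃] = 0.12 mol/L

[AB₃] = 0.12 mol/L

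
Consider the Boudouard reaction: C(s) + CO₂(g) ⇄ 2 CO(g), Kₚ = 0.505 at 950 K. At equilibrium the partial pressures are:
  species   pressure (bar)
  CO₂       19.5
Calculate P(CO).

P(CO) = 3.14 bar

(C is a pure solid — omitted from Kₚ.)
At equilibrium, Kₚ = P(CO)² / P(CO₂) = 0.505.
(P(CO))² / (19.5) = 0.505
P(CO)² = 9.85 ⇒ P(CO) = 3.14 bar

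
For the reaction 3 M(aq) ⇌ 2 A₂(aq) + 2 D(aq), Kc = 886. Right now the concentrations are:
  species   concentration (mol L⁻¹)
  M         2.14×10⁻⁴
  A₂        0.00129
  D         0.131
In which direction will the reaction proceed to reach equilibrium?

in the reverse direction

Qc = [A₂]²·[D]² / [M]³ = (0.00129)²·(0.131)² / (2.14×10⁻⁴)³ = 2910
Qc = 2910 > Kc = 886, so the reverse reaction proceeds.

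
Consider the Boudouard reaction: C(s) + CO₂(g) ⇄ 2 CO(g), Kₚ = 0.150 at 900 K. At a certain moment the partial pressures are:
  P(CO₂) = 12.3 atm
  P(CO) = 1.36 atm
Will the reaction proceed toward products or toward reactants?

(C is a pure solid — omitted from Qₚ.)
Qₚ = P(CO)² / P(CO₂) = (1.36)² / (12.3) = 0.150
Qₚ = 0.150 = Kₚ, so the system is already at equilibrium.

neither direction; the system is at equilibrium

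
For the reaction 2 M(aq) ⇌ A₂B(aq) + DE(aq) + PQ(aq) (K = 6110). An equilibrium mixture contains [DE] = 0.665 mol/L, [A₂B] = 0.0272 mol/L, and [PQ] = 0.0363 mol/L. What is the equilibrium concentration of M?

At equilibrium, K = [A₂B]·[DE]·[PQ] / [M]² = 6110.
(0.0272)·(0.665)·(0.0363) / ([M])² = 6110
[M]² = 1.07e-7 ⇒ [M] = 3.28e-4 mol/L

[M] = 3.28e-4 mol/L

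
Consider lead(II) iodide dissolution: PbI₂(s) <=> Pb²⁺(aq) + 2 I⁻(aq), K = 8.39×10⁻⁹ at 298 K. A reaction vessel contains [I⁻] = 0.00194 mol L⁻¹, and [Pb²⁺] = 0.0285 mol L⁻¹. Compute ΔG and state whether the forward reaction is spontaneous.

ΔG = 6.31 kJ/mol; the forward reaction is non-spontaneous

(PbI₂ is a pure solid — omitted from Q.)
Q = [Pb²⁺]·[I⁻]² = (0.0285)·(0.00194)² = 1.07×10⁻⁷
ΔG = RT ln(Q/K) = (8.314 J mol⁻¹ K⁻¹)(298 K) × ln(1.07×10⁻⁷/8.39×10⁻⁹)
   = (2.478 kJ/mol)(2.546) = 6.31 kJ/mol
ΔG > 0, so the forward reaction is non-spontaneous (proceeds in reverse).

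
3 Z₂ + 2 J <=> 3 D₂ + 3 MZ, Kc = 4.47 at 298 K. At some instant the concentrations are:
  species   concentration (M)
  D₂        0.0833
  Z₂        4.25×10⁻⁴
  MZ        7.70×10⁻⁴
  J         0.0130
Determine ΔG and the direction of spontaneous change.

ΔG = 3.75 kJ/mol; the forward reaction is non-spontaneous

Qc = [D₂]³·[MZ]³ / ([Z₂]³·[J]²) = (0.0833)³·(7.70×10⁻⁴)³ / ((4.25×10⁻⁴)³·(0.0130)²) = 20.3
ΔG = RT ln(Qc/Kc) = (8.314 J mol⁻¹ K⁻¹)(298 K) × ln(20.3/4.47)
   = (2.478 kJ/mol)(1.513) = 3.75 kJ/mol
ΔG > 0, so the forward reaction is non-spontaneous (proceeds in reverse).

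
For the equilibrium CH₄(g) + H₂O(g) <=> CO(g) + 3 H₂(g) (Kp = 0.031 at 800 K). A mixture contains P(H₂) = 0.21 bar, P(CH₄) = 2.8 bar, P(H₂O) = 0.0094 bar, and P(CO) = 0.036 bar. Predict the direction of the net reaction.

forward (toward products)

Qp = P(CO)·P(H₂)³ / (P(CH₄)·P(H₂O)) = (0.036)·(0.21)³ / ((2.8)·(0.0094)) = 0.013
Qp = 0.013 < Kp = 0.031, so the forward reaction proceeds.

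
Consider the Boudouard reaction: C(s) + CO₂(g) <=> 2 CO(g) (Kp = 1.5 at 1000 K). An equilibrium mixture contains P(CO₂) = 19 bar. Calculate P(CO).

(C is a pure solid — omitted from Kp.)
At equilibrium, Kp = P(CO)² / P(CO₂) = 1.5.
(P(CO))² / (19) = 1.5
P(CO)² = 28.5 ⇒ P(CO) = 5.3 bar

P(CO) = 5.3 bar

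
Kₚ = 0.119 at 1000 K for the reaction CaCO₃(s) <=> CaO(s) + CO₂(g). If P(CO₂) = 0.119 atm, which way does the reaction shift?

at equilibrium

(CaCO₃, CaO are pure solids — omitted from Qₚ.)
Qₚ = P(CO₂) = 0.119
Qₚ = 0.119 = Kₚ, so the system is already at equilibrium.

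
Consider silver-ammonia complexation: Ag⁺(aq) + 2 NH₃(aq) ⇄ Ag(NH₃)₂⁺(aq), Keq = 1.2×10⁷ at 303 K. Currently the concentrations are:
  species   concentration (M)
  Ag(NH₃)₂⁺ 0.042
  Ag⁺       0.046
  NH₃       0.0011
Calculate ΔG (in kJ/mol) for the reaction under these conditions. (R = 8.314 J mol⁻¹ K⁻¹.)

ΔG = -6.97 kJ/mol

Q = [Ag(NH₃)₂⁺] / ([Ag⁺]·[NH₃]²) = (0.042) / ((0.046)·(0.0011)²) = 7.55×10⁵
ΔG = RT ln(Q/Keq) = (8.314 J mol⁻¹ K⁻¹)(303 K) × ln(7.55×10⁵/1.2×10⁷)
   = (2.519 kJ/mol)(-2.766) = -6.97 kJ/mol
ΔG < 0, so the forward reaction is spontaneous (proceeds forward).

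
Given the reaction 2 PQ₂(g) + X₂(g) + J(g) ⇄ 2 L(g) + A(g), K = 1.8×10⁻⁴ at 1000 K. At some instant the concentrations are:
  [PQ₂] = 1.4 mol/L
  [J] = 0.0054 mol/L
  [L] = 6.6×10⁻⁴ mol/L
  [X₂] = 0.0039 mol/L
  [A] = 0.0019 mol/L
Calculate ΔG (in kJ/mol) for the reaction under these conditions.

ΔG = -18.2 kJ/mol

Q = [L]²·[A] / ([PQ₂]²·[X₂]·[J]) = (6.6×10⁻⁴)²·(0.0019) / ((1.4)²·(0.0039)·(0.0054)) = 2.01×10⁻⁵
ΔG = RT ln(Q/K) = (8.314 J mol⁻¹ K⁻¹)(1000 K) × ln(2.01×10⁻⁵/1.8×10⁻⁴)
   = (8.314 kJ/mol)(-2.192) = -18.2 kJ/mol
ΔG < 0, so the forward reaction is spontaneous (proceeds forward).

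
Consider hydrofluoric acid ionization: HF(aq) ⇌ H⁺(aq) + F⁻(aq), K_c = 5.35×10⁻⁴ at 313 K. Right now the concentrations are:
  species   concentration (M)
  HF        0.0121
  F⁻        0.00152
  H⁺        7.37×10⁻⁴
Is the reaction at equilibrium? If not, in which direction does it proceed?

toward products

Q_c = [H⁺]·[F⁻] / [HF] = (7.37×10⁻⁴)·(0.00152) / (0.0121) = 9.26×10⁻⁵
Q_c = 9.26×10⁻⁵ < K_c = 5.35×10⁻⁴, so the forward reaction proceeds.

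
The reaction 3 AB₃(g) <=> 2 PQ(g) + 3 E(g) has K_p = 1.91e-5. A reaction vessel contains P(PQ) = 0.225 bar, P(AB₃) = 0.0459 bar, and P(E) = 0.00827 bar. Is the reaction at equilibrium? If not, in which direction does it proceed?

reverse (toward reactants)

Q_p = P(PQ)²·P(E)³ / P(AB₃)³ = (0.225)²·(0.00827)³ / (0.0459)³ = 2.96e-4
Q_p = 2.96e-4 > K_p = 1.91e-5, so the reverse reaction proceeds.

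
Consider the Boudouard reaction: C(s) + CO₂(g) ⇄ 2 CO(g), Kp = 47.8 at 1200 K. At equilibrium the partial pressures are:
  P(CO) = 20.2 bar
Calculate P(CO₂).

P(CO₂) = 8.54 bar

(C is a pure solid — omitted from Kp.)
At equilibrium, Kp = P(CO)² / P(CO₂) = 47.8.
(20.2)² / (P(CO₂)) = 47.8
P(CO₂) = 8.54 bar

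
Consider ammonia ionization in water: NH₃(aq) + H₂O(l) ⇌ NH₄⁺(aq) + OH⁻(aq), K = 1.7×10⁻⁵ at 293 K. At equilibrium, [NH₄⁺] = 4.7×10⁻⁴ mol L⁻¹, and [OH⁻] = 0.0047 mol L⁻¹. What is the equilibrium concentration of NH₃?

[NH₃] = 0.13 mol L⁻¹

(H₂O is a pure liquid — omitted from K.)
At equilibrium, K = [NH₄⁺]·[OH⁻] / [NH₃] = 1.7×10⁻⁵.
(4.7×10⁻⁴)·(0.0047) / ([NH₃]) = 1.7×10⁻⁵
[NH₃] = 0.130 = 0.13 mol L⁻¹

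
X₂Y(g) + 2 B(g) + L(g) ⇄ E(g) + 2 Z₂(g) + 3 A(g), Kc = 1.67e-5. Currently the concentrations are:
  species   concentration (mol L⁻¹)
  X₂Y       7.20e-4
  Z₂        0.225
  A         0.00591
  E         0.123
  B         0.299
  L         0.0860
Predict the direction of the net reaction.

Qc = [E]·[Z₂]²·[A]³ / ([X₂Y]·[B]²·[L]) = (0.123)·(0.225)²·(0.00591)³ / ((7.20e-4)·(0.299)²·(0.0860)) = 2.32e-4
Qc = 2.32e-4 > Kc = 1.67e-5, so the reverse reaction proceeds.

in the reverse direction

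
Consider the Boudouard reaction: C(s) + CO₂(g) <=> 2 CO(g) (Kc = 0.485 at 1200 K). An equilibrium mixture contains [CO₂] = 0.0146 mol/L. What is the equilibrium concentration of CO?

[CO] = 0.0841 mol/L

(C is a pure solid — omitted from Kc.)
At equilibrium, Kc = [CO]² / [CO₂] = 0.485.
([CO])² / (0.0146) = 0.485
[CO]² = 0.00708 ⇒ [CO] = 0.0841 mol/L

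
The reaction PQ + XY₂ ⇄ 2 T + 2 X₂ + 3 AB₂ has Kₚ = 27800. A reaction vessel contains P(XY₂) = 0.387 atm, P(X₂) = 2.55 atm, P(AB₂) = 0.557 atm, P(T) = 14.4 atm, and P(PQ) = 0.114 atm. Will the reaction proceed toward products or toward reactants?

Qₚ = P(T)²·P(X₂)²·P(AB₂)³ / (P(PQ)·P(XY₂)) = (14.4)²·(2.55)²·(0.557)³ / ((0.114)·(0.387)) = 5280
Qₚ = 5280 < Kₚ = 27800, so the forward reaction proceeds.

toward products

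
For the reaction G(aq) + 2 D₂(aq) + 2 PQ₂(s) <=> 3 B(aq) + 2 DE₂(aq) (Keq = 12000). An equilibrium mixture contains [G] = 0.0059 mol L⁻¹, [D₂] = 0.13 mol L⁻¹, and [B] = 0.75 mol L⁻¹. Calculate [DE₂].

(PQ₂ is a pure solid — omitted from Keq.)
At equilibrium, Keq = [B]³·[DE₂]² / ([G]·[D₂]²) = 12000.
(0.75)³·([DE₂])² / ((0.0059)·(0.13)²) = 12000
[DE₂]² = 2.84 ⇒ [DE₂] = 1.7 mol L⁻¹

[DE₂] = 1.7 mol L⁻¹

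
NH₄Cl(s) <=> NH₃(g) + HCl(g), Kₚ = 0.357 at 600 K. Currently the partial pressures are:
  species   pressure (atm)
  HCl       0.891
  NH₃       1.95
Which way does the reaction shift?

to the left

(NH₄Cl is a pure solid — omitted from Qₚ.)
Qₚ = P(NH₃)·P(HCl) = (1.95)·(0.891) = 1.74
Qₚ = 1.74 > Kₚ = 0.357, so the reverse reaction proceeds.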